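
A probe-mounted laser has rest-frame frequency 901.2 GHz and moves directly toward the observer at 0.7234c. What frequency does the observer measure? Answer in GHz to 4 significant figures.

f_obs ≈ 2250 GHz

Relativistic Doppler: f_obs = f_src √((1+β)/(1−β))
= 901.2 × √(1.72340/0.276600) = 901.2 × 2.49613 = 2250 GHz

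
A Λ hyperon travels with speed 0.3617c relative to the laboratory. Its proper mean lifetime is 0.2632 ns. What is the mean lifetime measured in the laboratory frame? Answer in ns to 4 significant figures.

Δt ≈ 0.2823 ns

γ = 1/√(1 − 0.3617²) = 1.07262
Time dilation: Δt = γτ₀ = 1.07262 × 0.2632 ns = 0.2823 ns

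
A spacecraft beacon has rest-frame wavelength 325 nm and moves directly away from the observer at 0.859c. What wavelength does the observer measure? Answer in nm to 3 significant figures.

Relativistic Doppler: λ_obs = λ_src √((1+β)/(1−β))
= 325 × √(1.8590/0.14100) = 325 × 3.6310 = 1180 nm

λ_obs ≈ 1180 nm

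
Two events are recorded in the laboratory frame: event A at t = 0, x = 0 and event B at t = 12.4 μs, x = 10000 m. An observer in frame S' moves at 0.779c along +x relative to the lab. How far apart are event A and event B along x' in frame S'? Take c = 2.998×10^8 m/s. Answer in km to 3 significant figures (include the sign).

γ = 1/√(1 − 0.779²) = 1.5948
Δx' = γ(Δx − vΔt) = 1.5948 × (10000 m − 0.779×(2.998×10^8 m/s)×12.4×10^-6 s)
= 1.5948 × (7104.1 m) = 11.3 km

Δx' ≈ 11.3 km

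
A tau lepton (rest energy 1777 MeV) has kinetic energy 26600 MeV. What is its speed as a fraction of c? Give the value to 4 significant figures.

γ = 1 + K/(m₀c²) = 1 + 26600/1777 = 15.9690
β = √(1 − 1/γ²) = 0.9980

β ≈ 0.9980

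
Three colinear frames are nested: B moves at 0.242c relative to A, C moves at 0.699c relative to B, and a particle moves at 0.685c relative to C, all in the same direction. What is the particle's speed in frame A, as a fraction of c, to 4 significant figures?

Compose boost 2: (0.699 + 0.242)/(1 + 0.699×0.242) = 0.9410/1.16916 = 0.804853
Compose boost 3: (0.685 + 0.804853)/(1 + 0.685×0.804853) = 1.48985/1.55132 = 0.9604

u ≈ 0.9604c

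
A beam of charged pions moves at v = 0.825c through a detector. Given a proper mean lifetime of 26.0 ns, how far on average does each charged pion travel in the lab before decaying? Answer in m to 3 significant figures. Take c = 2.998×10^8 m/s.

d ≈ 11.4 m

γ = 1/√(1 − 0.825²) = 1.7695
Dilated lifetime: Δt = γτ₀ = 1.7695 × 26.0 ns = 46.007 ns
d = vΔt = 0.825c × 46.007 ns = 2.4734×10^8 m/s × 4.6007×10^-8 s = 11.4 m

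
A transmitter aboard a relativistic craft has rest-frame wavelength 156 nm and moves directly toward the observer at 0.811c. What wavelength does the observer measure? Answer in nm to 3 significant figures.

λ_obs ≈ 50.4 nm

Relativistic Doppler: λ_obs = λ_src √((1−β)/(1+β))
= 156 × √(0.18900/1.8110) = 156 × 0.32305 = 50.4 nm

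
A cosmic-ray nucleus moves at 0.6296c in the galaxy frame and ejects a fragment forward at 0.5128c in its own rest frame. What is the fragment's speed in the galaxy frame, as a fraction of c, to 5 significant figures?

Compose boost 2: (0.5128 + 0.6296)/(1 + 0.5128×0.6296) = 1.1424/1.322859 = 0.86358

u ≈ 0.86358c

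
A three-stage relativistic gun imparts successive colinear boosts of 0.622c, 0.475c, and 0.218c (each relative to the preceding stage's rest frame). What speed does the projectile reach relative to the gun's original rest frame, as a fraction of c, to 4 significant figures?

Compose boost 2: (0.475 + 0.622)/(1 + 0.475×0.622) = 1.097/1.29545 = 0.846810
Compose boost 3: (0.218 + 0.846810)/(1 + 0.218×0.846810) = 1.06481/1.18460 = 0.8989

u ≈ 0.8989c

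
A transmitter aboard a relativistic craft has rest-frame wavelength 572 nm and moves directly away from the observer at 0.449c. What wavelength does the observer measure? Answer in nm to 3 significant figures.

Relativistic Doppler: λ_obs = λ_src √((1+β)/(1−β))
= 572 × √(1.4490/0.55100) = 572 × 1.6217 = 928 nm

λ_obs ≈ 928 nm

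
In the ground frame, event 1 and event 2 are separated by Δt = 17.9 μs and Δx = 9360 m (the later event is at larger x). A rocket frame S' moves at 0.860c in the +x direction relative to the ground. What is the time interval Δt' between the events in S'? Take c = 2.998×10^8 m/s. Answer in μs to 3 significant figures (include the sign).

γ = 1/√(1 − 0.860²) = 1.9597
Δt' = γ(Δt − vΔx/c²) = 1.9597 × (17.9 μs − 0.860×9360 m / (2.998×10^8 m/s))
= 1.9597 × (-8.9499 μs) = -17.5 μs

Δt' ≈ -17.5 μs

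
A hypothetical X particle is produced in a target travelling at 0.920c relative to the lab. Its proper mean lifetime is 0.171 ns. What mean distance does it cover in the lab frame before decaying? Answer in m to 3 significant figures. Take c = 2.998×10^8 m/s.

γ = 1/√(1 − 0.920²) = 2.5516
Dilated lifetime: Δt = γτ₀ = 2.5516 × 0.171 ns = 0.43632 ns
d = vΔt = 0.920c × 0.43632 ns = 2.7582×10^8 m/s × 4.3632×10^-10 s = 0.120 m

d ≈ 0.120 m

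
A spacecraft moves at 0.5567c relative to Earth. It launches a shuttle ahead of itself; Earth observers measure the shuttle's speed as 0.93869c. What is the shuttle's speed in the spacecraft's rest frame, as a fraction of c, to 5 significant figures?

Inverse velocity addition: u' = (u − v)/(1 − uv/c²)
= (0.93869 − 0.5567)/(1 − 0.93869×0.5567) = 0.38199/0.4774313 = 0.80009

u' ≈ 0.80009c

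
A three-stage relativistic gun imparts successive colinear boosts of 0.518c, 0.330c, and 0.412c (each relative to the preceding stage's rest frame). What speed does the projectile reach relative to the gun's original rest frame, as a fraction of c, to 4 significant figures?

Compose boost 2: (0.330 + 0.518)/(1 + 0.330×0.518) = 0.8480/1.17094 = 0.724204
Compose boost 3: (0.412 + 0.724204)/(1 + 0.412×0.724204) = 1.13620/1.29837 = 0.8751

u ≈ 0.8751c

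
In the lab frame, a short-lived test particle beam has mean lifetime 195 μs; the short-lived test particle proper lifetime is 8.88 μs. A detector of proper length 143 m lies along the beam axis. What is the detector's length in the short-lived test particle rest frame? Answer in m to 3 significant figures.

Time dilation ⇒ γ = Δt/τ₀ = 195/8.88 = 21.959
Length contraction: L = L₀/γ = 143/21.959 = 6.51 m

L ≈ 6.51 m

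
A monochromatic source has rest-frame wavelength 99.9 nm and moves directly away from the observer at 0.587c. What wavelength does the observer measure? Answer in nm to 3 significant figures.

λ_obs ≈ 196 nm

Relativistic Doppler: λ_obs = λ_src √((1+β)/(1−β))
= 99.9 × √(1.5870/0.41300) = 99.9 × 1.9603 = 196 nm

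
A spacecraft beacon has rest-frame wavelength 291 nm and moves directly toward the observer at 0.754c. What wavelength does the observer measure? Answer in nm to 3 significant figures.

λ_obs ≈ 109 nm

Relativistic Doppler: λ_obs = λ_src √((1−β)/(1+β))
= 291 × √(0.24600/1.7540) = 291 × 0.37450 = 109 nm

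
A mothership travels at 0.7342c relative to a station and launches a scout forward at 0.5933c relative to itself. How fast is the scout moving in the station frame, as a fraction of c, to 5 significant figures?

Compose boost 2: (0.5933 + 0.7342)/(1 + 0.5933×0.7342) = 1.3275/1.435601 = 0.92470

u ≈ 0.92470c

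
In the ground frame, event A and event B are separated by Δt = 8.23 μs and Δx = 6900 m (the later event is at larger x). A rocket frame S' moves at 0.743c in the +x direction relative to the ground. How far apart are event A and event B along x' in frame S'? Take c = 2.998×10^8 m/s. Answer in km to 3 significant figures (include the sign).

Δx' ≈ 7.57 km

γ = 1/√(1 − 0.743²) = 1.4941
Δx' = γ(Δx − vΔt) = 1.4941 × (6900 m − 0.743×(2.998×10^8 m/s)×8.23×10^-6 s)
= 1.4941 × (5066.8 m) = 7.57 km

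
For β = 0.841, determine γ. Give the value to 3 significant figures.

γ = 1/√(1 − β²) = 1/√(1 − 0.841²) = 1/√(0.29272) = 1.85

γ ≈ 1.85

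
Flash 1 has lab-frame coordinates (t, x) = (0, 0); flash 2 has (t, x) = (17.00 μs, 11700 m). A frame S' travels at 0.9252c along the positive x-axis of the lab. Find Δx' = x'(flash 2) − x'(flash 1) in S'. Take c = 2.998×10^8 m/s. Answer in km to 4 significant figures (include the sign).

γ = 1/√(1 − 0.9252²) = 2.63519
Δx' = γ(Δx − vΔt) = 2.63519 × (11700 m − 0.9252×(2.998×10^8 m/s)×17.00×10^-6 s)
= 2.63519 × (6984.63 m) = 18.41 km

Δx' ≈ 18.41 km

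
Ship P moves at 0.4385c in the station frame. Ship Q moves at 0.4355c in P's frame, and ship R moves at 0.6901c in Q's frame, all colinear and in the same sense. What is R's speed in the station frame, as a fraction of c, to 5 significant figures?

u ≈ 0.94525c

Compose boost 2: (0.4355 + 0.4385)/(1 + 0.4355×0.4385) = 0.87400/1.190967 = 0.7338576
Compose boost 3: (0.6901 + 0.7338576)/(1 + 0.6901×0.7338576) = 1.423958/1.506435 = 0.94525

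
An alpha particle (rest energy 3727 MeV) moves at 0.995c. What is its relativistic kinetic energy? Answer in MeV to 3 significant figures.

K ≈ 33600 MeV

γ = 1/√(1 − 0.995²) = 10.013
K = (γ − 1)m₀c² = (10.013 − 1) × 3727 MeV = 9.0125 × 3727 MeV = 33600 MeV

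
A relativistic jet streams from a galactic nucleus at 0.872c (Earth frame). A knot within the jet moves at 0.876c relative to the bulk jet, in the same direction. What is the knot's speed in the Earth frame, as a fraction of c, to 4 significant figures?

Relativistic velocity addition: u = (u' + v)/(1 + u'v/c²)
= (0.876 + 0.872)/(1 + 0.876×0.872) = 1.748/1.76387 = 0.9910

u ≈ 0.9910c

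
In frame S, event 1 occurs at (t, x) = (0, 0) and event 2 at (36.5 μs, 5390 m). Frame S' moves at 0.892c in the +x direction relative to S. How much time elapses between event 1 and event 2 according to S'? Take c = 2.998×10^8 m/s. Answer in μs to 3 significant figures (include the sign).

γ = 1/√(1 − 0.892²) = 2.2122
Δt' = γ(Δt − vΔx/c²) = 2.2122 × (36.5 μs − 0.892×5390 m / (2.998×10^8 m/s))
= 2.2122 × (20.463 μs) = 45.3 μs

Δt' ≈ 45.3 μs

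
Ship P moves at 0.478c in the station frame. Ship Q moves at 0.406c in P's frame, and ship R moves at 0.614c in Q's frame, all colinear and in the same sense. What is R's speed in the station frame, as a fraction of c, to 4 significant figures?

u ≈ 0.9311c

Compose boost 2: (0.406 + 0.478)/(1 + 0.406×0.478) = 0.8840/1.19407 = 0.740326
Compose boost 3: (0.614 + 0.740326)/(1 + 0.614×0.740326) = 1.35433/1.45456 = 0.9311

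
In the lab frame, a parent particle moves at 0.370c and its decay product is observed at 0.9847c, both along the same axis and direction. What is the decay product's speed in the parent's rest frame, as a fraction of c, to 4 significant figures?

Inverse velocity addition: u' = (u − v)/(1 − uv/c²)
= (0.9847 − 0.370)/(1 − 0.9847×0.370) = 0.6147/0.635661 = 0.9670

u' ≈ 0.9670c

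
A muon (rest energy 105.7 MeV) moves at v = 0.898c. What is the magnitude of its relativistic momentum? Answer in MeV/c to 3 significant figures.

γ = 1/√(1 − 0.898²) = 2.2728
p = γβm₀c = 2.2728 × 0.898 × 105.7 MeV/c = 216 MeV/c

p ≈ 216 MeV/c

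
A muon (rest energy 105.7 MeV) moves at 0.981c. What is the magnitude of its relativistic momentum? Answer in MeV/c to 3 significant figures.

p ≈ 534 MeV/c

γ = 1/√(1 − 0.981²) = 5.1544
p = γβm₀c = 5.1544 × 0.981 × 105.7 MeV/c = 534 MeV/c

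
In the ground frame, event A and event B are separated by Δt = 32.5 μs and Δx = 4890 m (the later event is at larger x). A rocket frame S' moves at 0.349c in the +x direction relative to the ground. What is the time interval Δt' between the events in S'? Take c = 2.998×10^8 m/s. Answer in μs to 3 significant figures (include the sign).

Δt' ≈ 28.6 μs

γ = 1/√(1 − 0.349²) = 1.0671
Δt' = γ(Δt − vΔx/c²) = 1.0671 × (32.5 μs − 0.349×4890 m / (2.998×10^8 m/s))
= 1.0671 × (26.808 μs) = 28.6 μs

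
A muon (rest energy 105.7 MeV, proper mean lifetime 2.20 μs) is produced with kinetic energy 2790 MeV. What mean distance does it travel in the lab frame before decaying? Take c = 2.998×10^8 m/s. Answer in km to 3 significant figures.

d ≈ 18.1 km

γ = 1 + K/(m₀c²) = 1 + 2790/105.7 = 27.395
β = √(1 − 1/γ²) = 0.99933
Dilated lifetime: γτ₀ = 27.395 × 2.20 μs = 60.270 μs
d = βc·γτ₀ = 0.99933 × (2.998×10^8 m/s) × 6.0270×10^-5 s = 18.1 km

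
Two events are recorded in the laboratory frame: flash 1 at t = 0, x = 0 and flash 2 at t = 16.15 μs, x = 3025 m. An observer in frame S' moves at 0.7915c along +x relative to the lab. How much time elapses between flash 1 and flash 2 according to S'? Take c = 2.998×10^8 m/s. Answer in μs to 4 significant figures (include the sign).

γ = 1/√(1 − 0.7915²) = 1.63621
Δt' = γ(Δt − vΔx/c²) = 1.63621 × (16.15 μs − 0.7915×3025 m / (2.998×10^8 m/s))
= 1.63621 × (8.16372 μs) = 13.36 μs

Δt' ≈ 13.36 μs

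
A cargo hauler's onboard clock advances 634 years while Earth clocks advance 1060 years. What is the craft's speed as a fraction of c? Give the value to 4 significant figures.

γ = Δt/τ₀ = 1060/634 = 1.67192
β = √(1 − 1/γ²) = √(1 − 1/1.67192²) = 0.8014

β ≈ 0.8014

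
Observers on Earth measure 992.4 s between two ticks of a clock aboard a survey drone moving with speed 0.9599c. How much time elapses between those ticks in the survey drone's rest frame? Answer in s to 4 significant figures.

γ = 1/√(1 − 0.9599²) = 3.56706
Proper time: τ₀ = Δt/γ = 992.4/3.56706 = 278.2 s

τ₀ ≈ 278.2 s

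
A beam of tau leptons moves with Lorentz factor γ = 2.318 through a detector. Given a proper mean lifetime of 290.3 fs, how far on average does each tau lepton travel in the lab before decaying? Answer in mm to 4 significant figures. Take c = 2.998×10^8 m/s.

d ≈ 0.1820 mm

β = √(1 − 1/γ²) = √(1 − 1/2.318²) = 0.902158
Dilated lifetime: Δt = γτ₀ = 2.318 × 290.3 fs = 672.915 fs
d = vΔt = 0.902158c × 672.915 fs = 2.70467×10^8 m/s × 6.72915×10^-13 s = 0.1820 mm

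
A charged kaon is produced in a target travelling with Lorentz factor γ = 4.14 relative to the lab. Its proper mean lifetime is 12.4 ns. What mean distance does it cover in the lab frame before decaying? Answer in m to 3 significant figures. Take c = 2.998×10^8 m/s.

β = √(1 − 1/γ²) = √(1 − 1/4.14²) = 0.97039
Dilated lifetime: Δt = γτ₀ = 4.14 × 12.4 ns = 51.336 ns
d = vΔt = 0.97039c × 51.336 ns = 2.9092×10^8 m/s × 5.1336×10^-8 s = 14.9 m

d ≈ 14.9 m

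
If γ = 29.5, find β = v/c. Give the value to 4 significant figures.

β ≈ 0.9994

β = √(1 − 1/γ²) = √(1 − 1/29.5²) = √(0.998851) = 0.9994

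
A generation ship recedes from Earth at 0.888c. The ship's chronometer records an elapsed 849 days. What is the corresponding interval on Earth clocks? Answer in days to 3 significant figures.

Δt ≈ 1850 days

γ = 1/√(1 − 0.888²) = 2.1747
Time dilation: Δt = γτ₀ = 2.1747 × 849 days = 1850 days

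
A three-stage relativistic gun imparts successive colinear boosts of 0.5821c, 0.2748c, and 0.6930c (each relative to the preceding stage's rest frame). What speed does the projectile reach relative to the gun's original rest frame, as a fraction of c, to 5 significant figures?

Compose boost 2: (0.2748 + 0.5821)/(1 + 0.2748×0.5821) = 0.85690/1.159961 = 0.7387317
Compose boost 3: (0.6930 + 0.7387317)/(1 + 0.6930×0.7387317) = 1.431732/1.511941 = 0.94695

u ≈ 0.94695c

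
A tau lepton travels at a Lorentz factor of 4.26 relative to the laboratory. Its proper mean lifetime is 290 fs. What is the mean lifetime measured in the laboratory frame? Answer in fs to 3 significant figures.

γ = 4.26 (given)
Time dilation: Δt = γτ₀ = 4.26 × 290 fs = 1240 fs

Δt ≈ 1240 fs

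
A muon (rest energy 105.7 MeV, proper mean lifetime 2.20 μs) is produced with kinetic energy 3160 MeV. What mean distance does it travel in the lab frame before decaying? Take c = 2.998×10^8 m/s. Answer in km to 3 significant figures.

d ≈ 20.4 km

γ = 1 + K/(m₀c²) = 1 + 3160/105.7 = 30.896
β = √(1 − 1/γ²) = 0.99948
Dilated lifetime: γτ₀ = 30.896 × 2.20 μs = 67.971 μs
d = βc·γτ₀ = 0.99948 × (2.998×10^8 m/s) × 6.7971×10^-5 s = 20.4 km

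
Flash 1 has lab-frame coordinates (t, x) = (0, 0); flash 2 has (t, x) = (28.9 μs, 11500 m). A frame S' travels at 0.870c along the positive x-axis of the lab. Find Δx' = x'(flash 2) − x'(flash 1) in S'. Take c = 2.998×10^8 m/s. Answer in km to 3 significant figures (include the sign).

γ = 1/√(1 − 0.870²) = 2.0282
Δx' = γ(Δx − vΔt) = 2.0282 × (11500 m − 0.870×(2.998×10^8 m/s)×28.9×10^-6 s)
= 2.0282 × (3962.1 m) = 8.04 km

Δx' ≈ 8.04 km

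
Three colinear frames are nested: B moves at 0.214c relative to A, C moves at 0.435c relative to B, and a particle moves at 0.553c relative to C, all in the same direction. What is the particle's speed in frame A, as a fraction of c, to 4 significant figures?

u ≈ 0.8633c

Compose boost 2: (0.435 + 0.214)/(1 + 0.435×0.214) = 0.6490/1.09309 = 0.593730
Compose boost 3: (0.553 + 0.593730)/(1 + 0.553×0.593730) = 1.14673/1.32833 = 0.8633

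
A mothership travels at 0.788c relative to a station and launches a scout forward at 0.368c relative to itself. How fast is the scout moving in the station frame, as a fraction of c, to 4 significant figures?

Compose boost 2: (0.368 + 0.788)/(1 + 0.368×0.788) = 1.156/1.28998 = 0.8961

u ≈ 0.8961c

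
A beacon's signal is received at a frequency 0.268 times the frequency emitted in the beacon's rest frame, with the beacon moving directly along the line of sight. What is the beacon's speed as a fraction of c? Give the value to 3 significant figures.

f_obs/f_src = √((1−β)/(1+β)) = 0.268  ⇒  (1−β)/(1+β) = 0.071824
β = |1 − D²|/(1 + D²) = |1 − 0.071824|/(1 + 0.071824) = 0.866

β ≈ 0.866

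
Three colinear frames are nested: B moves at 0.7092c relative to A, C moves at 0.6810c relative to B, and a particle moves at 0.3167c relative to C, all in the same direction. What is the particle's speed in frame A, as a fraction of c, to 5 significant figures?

Compose boost 2: (0.6810 + 0.7092)/(1 + 0.6810×0.7092) = 1.3902/1.482965 = 0.9374461
Compose boost 3: (0.3167 + 0.9374461)/(1 + 0.3167×0.9374461) = 1.254146/1.296889 = 0.96704

u ≈ 0.96704c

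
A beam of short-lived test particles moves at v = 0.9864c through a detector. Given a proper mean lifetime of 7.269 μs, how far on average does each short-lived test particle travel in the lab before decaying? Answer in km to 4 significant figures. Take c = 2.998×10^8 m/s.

γ = 1/√(1 − 0.9864²) = 6.08411
Dilated lifetime: Δt = γτ₀ = 6.08411 × 7.269 μs = 44.2254 μs
d = vΔt = 0.9864c × 44.2254 μs = 2.95723×10^8 m/s × 4.42254×10^-5 s = 13.08 km

d ≈ 13.08 km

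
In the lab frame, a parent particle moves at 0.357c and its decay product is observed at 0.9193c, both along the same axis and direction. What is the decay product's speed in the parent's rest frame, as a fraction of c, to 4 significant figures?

u' ≈ 0.8370c

Inverse velocity addition: u' = (u − v)/(1 − uv/c²)
= (0.9193 − 0.357)/(1 − 0.9193×0.357) = 0.5623/0.671810 = 0.8370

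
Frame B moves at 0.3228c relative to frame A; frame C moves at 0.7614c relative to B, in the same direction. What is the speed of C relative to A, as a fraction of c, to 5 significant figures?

u ≈ 0.87030c

Compose boost 2: (0.7614 + 0.3228)/(1 + 0.7614×0.3228) = 1.0842/1.245780 = 0.87030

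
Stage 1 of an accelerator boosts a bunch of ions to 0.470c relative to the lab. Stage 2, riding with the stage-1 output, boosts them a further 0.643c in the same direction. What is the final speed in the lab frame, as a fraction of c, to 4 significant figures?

u ≈ 0.8547c

Compose boost 2: (0.643 + 0.470)/(1 + 0.643×0.470) = 1.113/1.30221 = 0.8547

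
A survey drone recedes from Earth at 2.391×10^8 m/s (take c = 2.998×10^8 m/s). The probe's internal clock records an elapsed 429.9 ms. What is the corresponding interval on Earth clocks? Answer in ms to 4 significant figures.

β = v/c = 2.391×10^8 / 2.998×10^8 = 0.797532
γ = 1/√(1 − 0.797532²) = 1.65761
Time dilation: Δt = γτ₀ = 1.65761 × 429.9 ms = 712.6 ms

Δt ≈ 712.6 ms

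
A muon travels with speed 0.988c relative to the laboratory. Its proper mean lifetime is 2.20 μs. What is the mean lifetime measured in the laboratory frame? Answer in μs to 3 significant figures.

Δt ≈ 14.2 μs

γ = 1/√(1 − 0.988²) = 6.4744
Time dilation: Δt = γτ₀ = 6.4744 × 2.20 μs = 14.2 μs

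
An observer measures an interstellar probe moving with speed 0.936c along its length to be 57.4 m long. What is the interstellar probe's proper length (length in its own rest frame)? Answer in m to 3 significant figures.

L₀ ≈ 163 m

γ = 1/√(1 − 0.936²) = 2.8409
L₀ = γL = 2.8409 × 57.4 = 163 m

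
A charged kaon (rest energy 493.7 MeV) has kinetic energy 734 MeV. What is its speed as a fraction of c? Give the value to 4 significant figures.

γ = 1 + K/(m₀c²) = 1 + 734/493.7 = 2.48673
β = √(1 − 1/γ²) = 0.9156

β ≈ 0.9156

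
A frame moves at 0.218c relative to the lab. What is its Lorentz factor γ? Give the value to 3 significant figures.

γ = 1/√(1 − β²) = 1/√(1 − 0.218²) = 1/√(0.95248) = 1.02

γ ≈ 1.02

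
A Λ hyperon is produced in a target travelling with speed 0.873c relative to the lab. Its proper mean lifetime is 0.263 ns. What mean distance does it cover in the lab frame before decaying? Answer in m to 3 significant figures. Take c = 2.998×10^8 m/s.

d ≈ 0.141 m

γ = 1/√(1 − 0.873²) = 2.0504
Dilated lifetime: Δt = γτ₀ = 2.0504 × 0.263 ns = 0.53924 ns
d = vΔt = 0.873c × 0.53924 ns = 2.6173×10^8 m/s × 5.3924×10^-10 s = 0.141 m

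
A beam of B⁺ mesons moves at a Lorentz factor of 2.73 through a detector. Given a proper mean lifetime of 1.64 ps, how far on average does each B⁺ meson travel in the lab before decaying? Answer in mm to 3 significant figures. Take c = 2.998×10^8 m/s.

d ≈ 1.25 mm

β = √(1 − 1/γ²) = √(1 − 1/2.73²) = 0.93050
Dilated lifetime: Δt = γτ₀ = 2.73 × 1.64 ps = 4.4772 ps
d = vΔt = 0.93050c × 4.4772 ps = 2.7896×10^8 m/s × 4.4772×10^-12 s = 1.25 mm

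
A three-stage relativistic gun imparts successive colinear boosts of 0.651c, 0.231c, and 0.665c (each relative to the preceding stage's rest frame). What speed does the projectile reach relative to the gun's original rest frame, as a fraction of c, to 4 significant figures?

u ≈ 0.9482c

Compose boost 2: (0.231 + 0.651)/(1 + 0.231×0.651) = 0.8820/1.15038 = 0.766703
Compose boost 3: (0.665 + 0.766703)/(1 + 0.665×0.766703) = 1.43170/1.50986 = 0.9482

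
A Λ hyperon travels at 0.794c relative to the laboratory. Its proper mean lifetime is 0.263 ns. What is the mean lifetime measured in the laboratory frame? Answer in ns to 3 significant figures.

γ = 1/√(1 − 0.794²) = 1.6450
Time dilation: Δt = γτ₀ = 1.6450 × 0.263 ns = 0.433 ns

Δt ≈ 0.433 ns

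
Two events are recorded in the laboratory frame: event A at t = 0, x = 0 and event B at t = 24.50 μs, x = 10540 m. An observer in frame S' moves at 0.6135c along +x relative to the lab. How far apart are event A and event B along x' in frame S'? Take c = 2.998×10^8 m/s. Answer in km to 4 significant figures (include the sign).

γ = 1/√(1 − 0.6135²) = 1.26631
Δx' = γ(Δx − vΔt) = 1.26631 × (10540 m − 0.6135×(2.998×10^8 m/s)×24.50×10^-6 s)
= 1.26631 × (6033.78 m) = 7.641 km

Δx' ≈ 7.641 km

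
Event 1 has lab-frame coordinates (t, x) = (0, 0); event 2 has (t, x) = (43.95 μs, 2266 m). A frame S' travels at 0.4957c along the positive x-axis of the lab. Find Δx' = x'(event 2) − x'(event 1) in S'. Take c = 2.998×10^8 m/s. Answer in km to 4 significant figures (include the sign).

γ = 1/√(1 − 0.4957²) = 1.15142
Δx' = γ(Δx − vΔt) = 1.15142 × (2266 m − 0.4957×(2.998×10^8 m/s)×43.95×10^-6 s)
= 1.15142 × (-4265.45 m) = -4.911 km

Δx' ≈ -4.911 km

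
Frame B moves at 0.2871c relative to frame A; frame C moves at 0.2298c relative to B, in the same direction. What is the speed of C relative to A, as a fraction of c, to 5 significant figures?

Compose boost 2: (0.2298 + 0.2871)/(1 + 0.2298×0.2871) = 0.51690/1.065976 = 0.48491

u ≈ 0.48491c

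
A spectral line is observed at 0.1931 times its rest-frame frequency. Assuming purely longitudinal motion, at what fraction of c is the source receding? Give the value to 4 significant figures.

f_obs/f_src = √((1−β)/(1+β)) = 0.1931  ⇒  (1−β)/(1+β) = 0.0372876
β = |1 − D²|/(1 + D²) = |1 − 0.0372876|/(1 + 0.0372876) = 0.9281

β ≈ 0.9281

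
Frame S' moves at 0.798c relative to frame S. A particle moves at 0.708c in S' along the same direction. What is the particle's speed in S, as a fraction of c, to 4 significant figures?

Relativistic velocity addition: u = (u' + v)/(1 + u'v/c²)
= (0.708 + 0.798)/(1 + 0.708×0.798) = 1.506/1.56498 = 0.9623

u ≈ 0.9623c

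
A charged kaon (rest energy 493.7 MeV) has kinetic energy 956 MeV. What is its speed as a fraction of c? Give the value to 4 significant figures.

β ≈ 0.9402

γ = 1 + K/(m₀c²) = 1 + 956/493.7 = 2.93640
β = √(1 − 1/γ²) = 0.9402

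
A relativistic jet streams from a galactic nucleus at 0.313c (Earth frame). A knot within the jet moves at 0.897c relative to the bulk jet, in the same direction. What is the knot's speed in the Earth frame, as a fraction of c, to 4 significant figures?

u ≈ 0.9448c

Relativistic velocity addition: u = (u' + v)/(1 + u'v/c²)
= (0.897 + 0.313)/(1 + 0.897×0.313) = 1.210/1.28076 = 0.9448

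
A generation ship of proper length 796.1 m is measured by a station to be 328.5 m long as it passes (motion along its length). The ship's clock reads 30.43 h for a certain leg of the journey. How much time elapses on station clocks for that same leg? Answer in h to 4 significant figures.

Length contraction ⇒ γ = L₀/L = 796.1/328.5 = 2.42344
Time dilation: Δt = γτ₀ = 2.42344 × 30.43 h = 73.75 h

Δt ≈ 73.75 h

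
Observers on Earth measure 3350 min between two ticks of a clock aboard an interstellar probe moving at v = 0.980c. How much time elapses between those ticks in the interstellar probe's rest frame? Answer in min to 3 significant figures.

τ₀ ≈ 667 min

γ = 1/√(1 − 0.980²) = 5.0252
Proper time: τ₀ = Δt/γ = 3350/5.0252 = 667 min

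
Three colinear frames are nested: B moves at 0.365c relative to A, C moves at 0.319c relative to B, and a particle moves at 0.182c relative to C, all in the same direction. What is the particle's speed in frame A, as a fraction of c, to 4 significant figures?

Compose boost 2: (0.319 + 0.365)/(1 + 0.319×0.365) = 0.6840/1.11644 = 0.612664
Compose boost 3: (0.182 + 0.612664)/(1 + 0.182×0.612664) = 0.794664/1.11150 = 0.7149

u ≈ 0.7149c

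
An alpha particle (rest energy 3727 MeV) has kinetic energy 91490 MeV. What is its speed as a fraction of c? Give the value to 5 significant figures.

β ≈ 0.99923

γ = 1 + K/(m₀c²) = 1 + 91490/3727 = 25.54789
β = √(1 − 1/γ²) = 0.99923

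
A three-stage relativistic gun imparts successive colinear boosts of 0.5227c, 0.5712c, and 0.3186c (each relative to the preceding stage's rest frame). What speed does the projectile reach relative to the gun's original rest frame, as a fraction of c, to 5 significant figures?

u ≈ 0.91533c

Compose boost 2: (0.5712 + 0.5227)/(1 + 0.5712×0.5227) = 1.0939/1.298566 = 0.8423906
Compose boost 3: (0.3186 + 0.8423906)/(1 + 0.3186×0.8423906) = 1.160991/1.268386 = 0.91533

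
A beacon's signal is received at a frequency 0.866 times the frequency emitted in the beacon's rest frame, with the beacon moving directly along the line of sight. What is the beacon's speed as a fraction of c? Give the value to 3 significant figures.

f_obs/f_src = √((1−β)/(1+β)) = 0.866  ⇒  (1−β)/(1+β) = 0.74996
β = |1 − D²|/(1 + D²) = |1 − 0.74996|/(1 + 0.74996) = 0.143

β ≈ 0.143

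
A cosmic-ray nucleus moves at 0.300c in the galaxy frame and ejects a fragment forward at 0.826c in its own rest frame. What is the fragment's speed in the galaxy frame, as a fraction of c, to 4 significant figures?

u ≈ 0.9024c

Compose boost 2: (0.826 + 0.300)/(1 + 0.826×0.300) = 1.126/1.24780 = 0.9024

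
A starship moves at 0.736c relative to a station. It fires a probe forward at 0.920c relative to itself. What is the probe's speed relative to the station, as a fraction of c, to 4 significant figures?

Relativistic velocity addition: u = (u' + v)/(1 + u'v/c²)
= (0.920 + 0.736)/(1 + 0.920×0.736) = 1.656/1.67712 = 0.9874

u ≈ 0.9874c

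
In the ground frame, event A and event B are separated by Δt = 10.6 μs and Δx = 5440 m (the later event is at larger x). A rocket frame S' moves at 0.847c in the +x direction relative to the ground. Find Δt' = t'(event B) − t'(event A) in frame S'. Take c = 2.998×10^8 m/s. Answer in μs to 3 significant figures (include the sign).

Δt' ≈ -8.97 μs

γ = 1/√(1 − 0.847²) = 1.8811
Δt' = γ(Δt − vΔx/c²) = 1.8811 × (10.6 μs − 0.847×5440 m / (2.998×10^8 m/s))
= 1.8811 × (-4.7692 μs) = -8.97 μs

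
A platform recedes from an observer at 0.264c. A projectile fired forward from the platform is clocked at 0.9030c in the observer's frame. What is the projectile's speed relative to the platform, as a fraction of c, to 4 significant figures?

Inverse velocity addition: u' = (u − v)/(1 − uv/c²)
= (0.9030 − 0.264)/(1 − 0.9030×0.264) = 0.6390/0.761608 = 0.8390

u' ≈ 0.8390c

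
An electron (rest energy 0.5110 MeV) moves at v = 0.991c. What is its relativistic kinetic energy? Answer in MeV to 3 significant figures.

K ≈ 3.31 MeV

γ = 1/√(1 − 0.991²) = 7.4704
K = (γ − 1)m₀c² = (7.4704 − 1) × 0.5110 MeV = 6.4704 × 0.5110 MeV = 3.31 MeV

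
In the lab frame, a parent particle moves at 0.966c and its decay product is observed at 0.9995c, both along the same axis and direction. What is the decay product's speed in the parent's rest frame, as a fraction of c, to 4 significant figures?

Inverse velocity addition: u' = (u − v)/(1 − uv/c²)
= (0.9995 − 0.966)/(1 − 0.9995×0.966) = 0.03350/0.0344830 = 0.9715

u' ≈ 0.9715c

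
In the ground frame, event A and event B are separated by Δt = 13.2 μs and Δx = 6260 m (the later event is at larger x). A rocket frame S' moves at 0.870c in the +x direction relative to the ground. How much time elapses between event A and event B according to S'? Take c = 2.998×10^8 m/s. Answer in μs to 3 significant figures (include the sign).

Δt' ≈ -10.1 μs

γ = 1/√(1 − 0.870²) = 2.0282
Δt' = γ(Δt − vΔx/c²) = 2.0282 × (13.2 μs − 0.870×6260 m / (2.998×10^8 m/s))
= 2.0282 × (-4.9661 μs) = -10.1 μs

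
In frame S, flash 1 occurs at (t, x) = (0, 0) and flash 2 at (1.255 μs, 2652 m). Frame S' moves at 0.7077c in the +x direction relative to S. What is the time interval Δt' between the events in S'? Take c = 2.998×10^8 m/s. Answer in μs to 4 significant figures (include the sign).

γ = 1/√(1 − 0.7077²) = 1.41540
Δt' = γ(Δt − vΔx/c²) = 1.41540 × (1.255 μs − 0.7077×2652 m / (2.998×10^8 m/s))
= 1.41540 × (-5.00524 μs) = -7.084 μs

Δt' ≈ -7.084 μs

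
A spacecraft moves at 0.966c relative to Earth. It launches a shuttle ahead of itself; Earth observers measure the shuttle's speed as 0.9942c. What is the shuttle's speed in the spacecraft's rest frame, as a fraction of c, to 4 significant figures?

Inverse velocity addition: u' = (u − v)/(1 − uv/c²)
= (0.9942 − 0.966)/(1 − 0.9942×0.966) = 0.02820/0.0396028 = 0.7121

u' ≈ 0.7121c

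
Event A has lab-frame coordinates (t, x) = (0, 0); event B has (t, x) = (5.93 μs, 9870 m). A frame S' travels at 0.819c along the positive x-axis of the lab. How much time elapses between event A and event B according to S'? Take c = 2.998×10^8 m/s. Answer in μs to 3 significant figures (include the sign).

γ = 1/√(1 − 0.819²) = 1.7428
Δt' = γ(Δt − vΔx/c²) = 1.7428 × (5.93 μs − 0.819×9870 m / (2.998×10^8 m/s))
= 1.7428 × (-21.033 μs) = -36.7 μs

Δt' ≈ -36.7 μs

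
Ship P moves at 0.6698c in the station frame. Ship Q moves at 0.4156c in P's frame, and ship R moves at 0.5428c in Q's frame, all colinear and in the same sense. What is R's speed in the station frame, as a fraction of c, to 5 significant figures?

Compose boost 2: (0.4156 + 0.6698)/(1 + 0.4156×0.6698) = 1.0854/1.278369 = 0.8490507
Compose boost 3: (0.5428 + 0.8490507)/(1 + 0.5428×0.8490507) = 1.391851/1.460865 = 0.95276

u ≈ 0.95276c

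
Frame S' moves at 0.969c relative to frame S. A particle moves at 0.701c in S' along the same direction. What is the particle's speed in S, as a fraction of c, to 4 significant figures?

u ≈ 0.9945c

Relativistic velocity addition: u = (u' + v)/(1 + u'v/c²)
= (0.701 + 0.969)/(1 + 0.701×0.969) = 1.670/1.67927 = 0.9945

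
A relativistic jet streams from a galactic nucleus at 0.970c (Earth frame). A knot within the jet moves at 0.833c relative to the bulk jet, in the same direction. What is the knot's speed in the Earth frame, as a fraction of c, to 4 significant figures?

u ≈ 0.9972c

Relativistic velocity addition: u = (u' + v)/(1 + u'v/c²)
= (0.833 + 0.970)/(1 + 0.833×0.970) = 1.803/1.80801 = 0.9972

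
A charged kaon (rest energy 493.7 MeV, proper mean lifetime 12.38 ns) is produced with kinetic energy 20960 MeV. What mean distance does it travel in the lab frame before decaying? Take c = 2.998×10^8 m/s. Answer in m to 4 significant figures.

γ = 1 + K/(m₀c²) = 1 + 20960/493.7 = 43.4549
β = √(1 − 1/γ²) = 0.999735
Dilated lifetime: γτ₀ = 43.4549 × 12.38 ns = 537.972 ns
d = βc·γτ₀ = 0.999735 × (2.998×10^8 m/s) × 5.37972×10^-7 s = 161.2 m

d ≈ 161.2 m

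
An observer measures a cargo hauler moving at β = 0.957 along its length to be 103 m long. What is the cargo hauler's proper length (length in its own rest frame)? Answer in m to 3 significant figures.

L₀ ≈ 355 m

γ = 1/√(1 − 0.957²) = 3.4472
L₀ = γL = 3.4472 × 103 = 355 m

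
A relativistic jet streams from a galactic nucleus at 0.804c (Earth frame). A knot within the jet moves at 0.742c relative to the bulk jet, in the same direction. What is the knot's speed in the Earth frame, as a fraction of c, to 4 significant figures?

Relativistic velocity addition: u = (u' + v)/(1 + u'v/c²)
= (0.742 + 0.804)/(1 + 0.742×0.804) = 1.546/1.59657 = 0.9683

u ≈ 0.9683c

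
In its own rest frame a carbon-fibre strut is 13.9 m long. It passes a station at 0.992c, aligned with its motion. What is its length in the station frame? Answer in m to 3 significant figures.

L ≈ 1.75 m

γ = 1/√(1 − 0.992²) = 7.9216
Length contraction: L = L₀/γ = 13.9/7.9216 = 1.75 m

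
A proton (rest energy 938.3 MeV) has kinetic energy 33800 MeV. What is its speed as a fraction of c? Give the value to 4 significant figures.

β ≈ 0.9996

γ = 1 + K/(m₀c²) = 1 + 33800/938.3 = 37.0226
β = √(1 − 1/γ²) = 0.9996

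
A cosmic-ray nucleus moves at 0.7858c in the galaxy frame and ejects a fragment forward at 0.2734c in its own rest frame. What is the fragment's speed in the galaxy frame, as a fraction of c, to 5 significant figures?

Compose boost 2: (0.2734 + 0.7858)/(1 + 0.2734×0.7858) = 1.0592/1.214838 = 0.87189

u ≈ 0.87189c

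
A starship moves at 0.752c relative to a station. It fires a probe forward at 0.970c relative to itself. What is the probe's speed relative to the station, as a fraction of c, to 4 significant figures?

u ≈ 0.9957c

Relativistic velocity addition: u = (u' + v)/(1 + u'v/c²)
= (0.970 + 0.752)/(1 + 0.970×0.752) = 1.722/1.72944 = 0.9957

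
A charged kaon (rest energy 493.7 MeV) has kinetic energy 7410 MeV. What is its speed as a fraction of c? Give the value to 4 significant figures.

γ = 1 + K/(m₀c²) = 1 + 7410/493.7 = 16.0091
β = √(1 − 1/γ²) = 0.9980

β ≈ 0.9980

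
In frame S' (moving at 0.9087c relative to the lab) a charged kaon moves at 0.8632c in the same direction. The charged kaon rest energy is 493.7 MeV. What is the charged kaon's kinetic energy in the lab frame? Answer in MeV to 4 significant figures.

K ≈ 3686 MeV

u_lab = (0.8632 + 0.9087)/(1 + 0.8632×0.9087) = 0.9930005
γ = 1/√(1 − 0.9930005²) = 8.46667
K = (γ − 1)m₀c² = (8.46667 − 1) × 493.7 = 7.46667 × 493.7 = 3686 MeV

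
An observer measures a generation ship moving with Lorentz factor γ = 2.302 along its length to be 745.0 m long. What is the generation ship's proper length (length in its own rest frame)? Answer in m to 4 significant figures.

γ = 2.302 (given)
L₀ = γL = 2.302 × 745.0 = 1715 m

L₀ ≈ 1715 m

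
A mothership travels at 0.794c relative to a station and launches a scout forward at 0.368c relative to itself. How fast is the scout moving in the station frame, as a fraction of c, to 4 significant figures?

u ≈ 0.8992c

Compose boost 2: (0.368 + 0.794)/(1 + 0.368×0.794) = 1.162/1.29219 = 0.8992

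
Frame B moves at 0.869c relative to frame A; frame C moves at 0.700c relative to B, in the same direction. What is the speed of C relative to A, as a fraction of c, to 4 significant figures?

u ≈ 0.9756c

Compose boost 2: (0.700 + 0.869)/(1 + 0.700×0.869) = 1.569/1.60830 = 0.9756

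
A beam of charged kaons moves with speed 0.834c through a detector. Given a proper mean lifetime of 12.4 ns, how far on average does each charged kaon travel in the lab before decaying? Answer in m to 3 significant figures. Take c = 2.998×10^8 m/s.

d ≈ 5.62 m

γ = 1/√(1 − 0.834²) = 1.8124
Dilated lifetime: Δt = γτ₀ = 1.8124 × 12.4 ns = 22.473 ns
d = vΔt = 0.834c × 22.473 ns = 2.5003×10^8 m/s × 2.2473×10^-8 s = 5.62 m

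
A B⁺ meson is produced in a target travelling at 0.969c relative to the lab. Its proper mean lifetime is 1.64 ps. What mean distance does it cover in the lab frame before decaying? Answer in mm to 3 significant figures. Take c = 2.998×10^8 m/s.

γ = 1/√(1 − 0.969²) = 4.0476
Dilated lifetime: Δt = γτ₀ = 4.0476 × 1.64 ps = 6.6380 ps
d = vΔt = 0.969c × 6.6380 ps = 2.9051×10^8 m/s × 6.6380×10^-12 s = 1.93 mm

d ≈ 1.93 mm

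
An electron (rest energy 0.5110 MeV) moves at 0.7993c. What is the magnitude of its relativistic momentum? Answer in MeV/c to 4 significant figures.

γ = 1/√(1 − 0.7993²) = 1.66408
p = γβm₀c = 1.66408 × 0.7993 × 0.5110 MeV/c = 0.6797 MeV/c

p ≈ 0.6797 MeV/c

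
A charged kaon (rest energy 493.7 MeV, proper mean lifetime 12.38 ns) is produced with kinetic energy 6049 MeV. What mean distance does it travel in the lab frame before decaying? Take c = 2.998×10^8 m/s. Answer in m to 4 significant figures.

d ≈ 49.05 m

γ = 1 + K/(m₀c²) = 1 + 6049/493.7 = 13.2524
β = √(1 − 1/γ²) = 0.997149
Dilated lifetime: γτ₀ = 13.2524 × 12.38 ns = 164.064 ns
d = βc·γτ₀ = 0.997149 × (2.998×10^8 m/s) × 1.64064×10^-7 s = 49.05 m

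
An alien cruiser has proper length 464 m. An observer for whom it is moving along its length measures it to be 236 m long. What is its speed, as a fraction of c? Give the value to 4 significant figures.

β ≈ 0.8610

γ = L₀/L = 464/236 = 1.96610
β = √(1 − 1/γ²) = 0.8610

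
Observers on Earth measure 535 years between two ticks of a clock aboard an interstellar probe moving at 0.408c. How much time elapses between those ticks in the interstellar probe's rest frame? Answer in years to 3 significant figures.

τ₀ ≈ 488 years

γ = 1/√(1 − 0.408²) = 1.0953
Proper time: τ₀ = Δt/γ = 535/1.0953 = 488 years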